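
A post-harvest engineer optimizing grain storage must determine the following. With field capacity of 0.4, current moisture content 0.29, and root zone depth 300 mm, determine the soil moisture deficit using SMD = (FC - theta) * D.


SMD = (FC - theta) * D
    = (0.4 - 0.29) * 300
    = 0.110 * 300
    = 33 mm


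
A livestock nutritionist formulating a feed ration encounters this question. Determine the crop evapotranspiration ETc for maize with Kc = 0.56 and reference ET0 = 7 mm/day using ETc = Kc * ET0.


ETc = Kc * ET0
    = 0.56 * 7
    = 3.92 mm/day


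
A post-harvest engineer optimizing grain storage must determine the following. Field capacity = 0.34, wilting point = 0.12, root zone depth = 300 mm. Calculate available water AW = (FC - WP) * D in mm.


AW = (FC - WP) * D
   = (0.34 - 0.12) * 300
   = 0.22 * 300
   = 66 mm


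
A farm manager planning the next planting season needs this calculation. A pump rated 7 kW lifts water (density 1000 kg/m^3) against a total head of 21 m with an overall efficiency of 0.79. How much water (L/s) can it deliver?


Q = (P * 1000 * eta) / (rho * g * H)
  = (7 * 1000 * 0.79) / (1000 * 9.81 * 21)
  = 5530 / 206010
  = 0.02684 m^3/s = 26.84 L/s


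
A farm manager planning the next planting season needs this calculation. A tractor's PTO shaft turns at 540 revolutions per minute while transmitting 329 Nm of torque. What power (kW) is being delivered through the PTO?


P = 2*pi*n*T / 60000
  = 2*pi * 540 * 329 / 60000
  = 1116270.70 / 60000
  = 18.60 kW


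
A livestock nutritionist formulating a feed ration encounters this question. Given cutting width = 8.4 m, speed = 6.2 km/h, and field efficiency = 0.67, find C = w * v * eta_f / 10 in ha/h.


C = w * v * eta_f / 10
  = 8.4 * 6.2 * 0.67 / 10
  = 34.89 / 10
  = 3.49 ha/h


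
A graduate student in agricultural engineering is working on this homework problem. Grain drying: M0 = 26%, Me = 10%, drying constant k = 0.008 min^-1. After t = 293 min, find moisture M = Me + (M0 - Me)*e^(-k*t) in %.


M = Me + (M0 - Me) * e^(-k*t)
  = 10 + (26 - 10) * e^(-0.008*293)
  = 10 + 16 * e^(-2.344)
  = 10 + 16 * 0.09594
  = 10 + 1.5351
  = 11.54%


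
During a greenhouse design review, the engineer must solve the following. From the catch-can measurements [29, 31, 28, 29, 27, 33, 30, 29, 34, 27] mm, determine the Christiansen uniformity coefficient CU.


xbar = 297 / 10 = 29.700
sum|xi - xbar| = 18.400
CU = 100 * (1 - 18.400 / (10 * 29.700))
   = 100 * (1 - 0.0620)
   = 93.80%


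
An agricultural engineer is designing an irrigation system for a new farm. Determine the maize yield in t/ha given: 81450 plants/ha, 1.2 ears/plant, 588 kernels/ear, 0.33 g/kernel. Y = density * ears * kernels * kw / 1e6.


Y = density * ears * kernels * kw
  = 81450 * 1.2 * 588 * 0.33 g/ha
  = 18965469.60 g/ha
  = 18965.47 kg/ha = 18.97 t/ha


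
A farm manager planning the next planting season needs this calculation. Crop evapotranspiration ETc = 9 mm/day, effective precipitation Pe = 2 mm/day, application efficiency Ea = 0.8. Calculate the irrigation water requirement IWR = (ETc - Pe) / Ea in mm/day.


IWR = (ETc - Pe) / Ea
    = (9 - 2) / 0.8
    = 7 / 0.8
    = 8.75 mm/day


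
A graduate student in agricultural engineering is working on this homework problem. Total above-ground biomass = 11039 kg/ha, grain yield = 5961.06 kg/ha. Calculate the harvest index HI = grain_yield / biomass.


HI = grain_yield / biomass
   = 5961.06 / 11039
   = 0.54


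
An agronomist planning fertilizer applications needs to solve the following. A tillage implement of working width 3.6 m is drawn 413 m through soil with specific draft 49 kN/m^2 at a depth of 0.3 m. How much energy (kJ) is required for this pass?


E = k * d * w * L
  = 49 * 0.3 * 3.6 * 413
  = 21855.96 kJ


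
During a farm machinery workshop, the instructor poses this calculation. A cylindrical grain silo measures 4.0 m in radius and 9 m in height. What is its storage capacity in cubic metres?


V = pi * r^2 * h
  = pi * 4.0^2 * 9
  = pi * 16 * 9
  = 452.39 m^3


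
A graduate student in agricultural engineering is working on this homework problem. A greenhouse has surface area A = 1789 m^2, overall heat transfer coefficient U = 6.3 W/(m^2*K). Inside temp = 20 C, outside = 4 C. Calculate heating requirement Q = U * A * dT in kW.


dT = 20 - (4) = 16 K
Q = U * A * dT
  = 6.3 * 1789 * 16
  = 180331.20 W = 180.33 kW


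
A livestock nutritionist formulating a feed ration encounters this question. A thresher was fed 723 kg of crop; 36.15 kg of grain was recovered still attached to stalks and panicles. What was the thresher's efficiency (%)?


eta = (total - unthreshed) / total * 100
    = (723 - 36.15) / 723 * 100
    = 686.85 / 723 * 100
    = 95%


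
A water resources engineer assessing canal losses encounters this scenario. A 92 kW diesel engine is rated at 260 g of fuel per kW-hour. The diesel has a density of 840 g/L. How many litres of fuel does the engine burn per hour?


FC = P * BSFC / rho_fuel
   = 92 * 260 / 840
   = 23920 / 840
   = 28.48 L/h


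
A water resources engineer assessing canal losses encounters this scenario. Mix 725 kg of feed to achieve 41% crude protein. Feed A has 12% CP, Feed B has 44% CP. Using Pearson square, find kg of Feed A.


parts_A = CP_b - target = 44 - 41 = 3
parts_B = target - CP_a = 41 - 12 = 29
total_parts = 3 + 29 = 32
Feed A = 725 * 3 / 32 = 67.97 kg
Feed B = 725 * 29 / 32 = 657.03 kg

67.97 kg


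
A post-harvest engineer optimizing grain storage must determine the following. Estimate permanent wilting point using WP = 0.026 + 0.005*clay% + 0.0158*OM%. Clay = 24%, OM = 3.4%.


WP = 0.026 + 0.005*24 + 0.0158*3.4
   = 0.026 + 0.1200 + 0.0537
   = 0.1997


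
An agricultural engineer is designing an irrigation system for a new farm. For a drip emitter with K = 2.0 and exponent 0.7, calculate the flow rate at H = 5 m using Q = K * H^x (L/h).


Q = K * H^x
  = 2.0 * 5^0.7
  = 2.0 * 3.0852
  = 6.17 L/h


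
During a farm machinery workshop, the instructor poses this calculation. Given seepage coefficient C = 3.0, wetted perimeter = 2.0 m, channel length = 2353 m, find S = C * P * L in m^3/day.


S = C * P * L
  = 3.0 * 2.0 * 2353
  = 14118 m^3/day


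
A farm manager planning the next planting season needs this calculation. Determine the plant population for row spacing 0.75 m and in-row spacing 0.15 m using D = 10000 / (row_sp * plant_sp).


D = 10000 / (row_sp * plant_sp)
  = 10000 / (0.75 * 0.15)
  = 10000 / 0.1125
  = 88888.89 plants/ha


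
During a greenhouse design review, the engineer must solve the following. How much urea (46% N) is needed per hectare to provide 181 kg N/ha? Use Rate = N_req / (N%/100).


Rate = N_required / (N_content / 100)
     = 181 / (46 / 100)
     = 181 / 0.46
     = 393.48 kg/ha


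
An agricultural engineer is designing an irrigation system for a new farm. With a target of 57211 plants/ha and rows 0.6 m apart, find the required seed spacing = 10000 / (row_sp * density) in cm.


spacing = 10000 / (row_sp * density)
        = 10000 / (0.6 * 57211)
        = 10000 / 34326.60
        = 0.29132 m = 29.13 cm


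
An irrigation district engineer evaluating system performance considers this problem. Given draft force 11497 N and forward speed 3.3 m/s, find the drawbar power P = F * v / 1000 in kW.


P = F * v / 1000
  = 11497 * 3.3 / 1000
  = 37940.10 / 1000
  = 37.94 kW


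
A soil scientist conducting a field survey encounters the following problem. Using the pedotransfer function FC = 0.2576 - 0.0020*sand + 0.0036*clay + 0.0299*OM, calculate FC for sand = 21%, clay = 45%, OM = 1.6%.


FC = 0.2576 - 0.0020*21 + 0.0036*45 + 0.0299*1.6
   = 0.2576 - 0.0420 + 0.1620 + 0.0478
   = 0.4254


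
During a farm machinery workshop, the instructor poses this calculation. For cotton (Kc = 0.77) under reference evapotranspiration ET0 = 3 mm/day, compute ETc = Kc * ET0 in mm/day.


ETc = Kc * ET0
    = 0.77 * 3
    = 2.31 mm/day


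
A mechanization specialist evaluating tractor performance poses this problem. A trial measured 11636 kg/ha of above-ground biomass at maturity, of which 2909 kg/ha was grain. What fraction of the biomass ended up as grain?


HI = grain_yield / biomass
   = 2909 / 11636
   = 0.25


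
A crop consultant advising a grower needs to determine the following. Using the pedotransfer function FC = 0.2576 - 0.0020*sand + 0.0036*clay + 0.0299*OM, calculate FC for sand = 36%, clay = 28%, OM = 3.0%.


FC = 0.2576 - 0.0020*36 + 0.0036*28 + 0.0299*3.0
   = 0.2576 - 0.0720 + 0.1008 + 0.0897
   = 0.3761


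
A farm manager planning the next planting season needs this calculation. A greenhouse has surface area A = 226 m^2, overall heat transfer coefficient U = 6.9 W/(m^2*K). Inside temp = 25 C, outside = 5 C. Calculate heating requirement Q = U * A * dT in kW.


dT = 25 - (5) = 20 K
Q = U * A * dT
  = 6.9 * 226 * 20
  = 31188 W = 31.19 kW


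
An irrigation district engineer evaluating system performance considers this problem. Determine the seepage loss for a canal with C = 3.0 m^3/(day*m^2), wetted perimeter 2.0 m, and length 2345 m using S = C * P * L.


S = C * P * L
  = 3.0 * 2.0 * 2345
  = 14070 m^3/day


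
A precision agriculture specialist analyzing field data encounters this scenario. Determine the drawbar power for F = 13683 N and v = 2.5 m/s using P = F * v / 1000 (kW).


P = F * v / 1000
  = 13683 * 2.5 / 1000
  = 34207.50 / 1000
  = 34.21 kW


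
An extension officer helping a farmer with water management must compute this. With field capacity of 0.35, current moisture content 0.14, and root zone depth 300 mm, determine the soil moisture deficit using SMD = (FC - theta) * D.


SMD = (FC - theta) * D
    = (0.35 - 0.14) * 300
    = 0.210 * 300
    = 63 mm


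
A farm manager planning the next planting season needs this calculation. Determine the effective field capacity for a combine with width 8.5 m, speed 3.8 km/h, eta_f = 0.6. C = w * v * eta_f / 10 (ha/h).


C = w * v * eta_f / 10
  = 8.5 * 3.8 * 0.6 / 10
  = 19.38 / 10
  = 1.94 ha/h


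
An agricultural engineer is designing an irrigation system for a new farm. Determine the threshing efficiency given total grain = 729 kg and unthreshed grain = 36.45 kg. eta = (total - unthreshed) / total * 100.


eta = (total - unthreshed) / total * 100
    = (729 - 36.45) / 729 * 100
    = 692.55 / 729 * 100
    = 95%


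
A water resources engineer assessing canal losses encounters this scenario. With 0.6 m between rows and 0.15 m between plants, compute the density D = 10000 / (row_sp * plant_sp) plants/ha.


D = 10000 / (row_sp * plant_sp)
  = 10000 / (0.6 * 0.15)
  = 10000 / 0.0900
  = 111111.11 plants/ha


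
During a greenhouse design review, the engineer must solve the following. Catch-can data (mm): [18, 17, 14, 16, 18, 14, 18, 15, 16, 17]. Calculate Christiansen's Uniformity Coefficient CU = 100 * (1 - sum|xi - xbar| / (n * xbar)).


xbar = 163 / 10 = 16.300
sum|xi - xbar| = 13
CU = 100 * (1 - 13 / (10 * 16.300))
   = 100 * (1 - 0.0798)
   = 92.02%


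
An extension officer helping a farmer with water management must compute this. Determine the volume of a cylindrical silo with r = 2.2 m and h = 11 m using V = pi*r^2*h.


V = pi * r^2 * h
  = pi * 2.2^2 * 11
  = pi * 4.84 * 11
  = 167.26 m^3


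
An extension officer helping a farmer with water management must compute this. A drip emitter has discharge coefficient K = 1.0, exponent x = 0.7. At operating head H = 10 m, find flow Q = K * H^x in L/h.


Q = K * H^x
  = 1.0 * 10^0.7
  = 1.0 * 5.0119
  = 5.01 L/h


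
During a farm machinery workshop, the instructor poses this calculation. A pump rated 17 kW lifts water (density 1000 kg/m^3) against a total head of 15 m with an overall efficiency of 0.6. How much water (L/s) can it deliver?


Q = (P * 1000 * eta) / (rho * g * H)
  = (17 * 1000 * 0.6) / (1000 * 9.81 * 15)
  = 10200 / 147150
  = 0.06932 m^3/s = 69.32 L/s


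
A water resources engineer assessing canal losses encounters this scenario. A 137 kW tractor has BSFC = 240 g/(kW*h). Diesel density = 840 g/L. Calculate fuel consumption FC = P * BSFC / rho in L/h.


FC = P * BSFC / rho_fuel
   = 137 * 240 / 840
   = 32880 / 840
   = 39.14 L/h


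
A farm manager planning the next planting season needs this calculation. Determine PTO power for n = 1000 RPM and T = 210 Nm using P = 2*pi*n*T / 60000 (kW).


P = 2*pi*n*T / 60000
  = 2*pi * 1000 * 210 / 60000
  = 1319468.91 / 60000
  = 21.99 kW


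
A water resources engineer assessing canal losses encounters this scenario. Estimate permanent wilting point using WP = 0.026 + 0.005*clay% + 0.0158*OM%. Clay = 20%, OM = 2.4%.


WP = 0.026 + 0.005*20 + 0.0158*2.4
   = 0.026 + 0.1000 + 0.0379
   = 0.1639


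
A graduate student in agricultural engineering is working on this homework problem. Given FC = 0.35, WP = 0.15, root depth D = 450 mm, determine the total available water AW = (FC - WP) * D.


AW = (FC - WP) * D
   = (0.35 - 0.15) * 450
   = 0.20 * 450
   = 90 mm


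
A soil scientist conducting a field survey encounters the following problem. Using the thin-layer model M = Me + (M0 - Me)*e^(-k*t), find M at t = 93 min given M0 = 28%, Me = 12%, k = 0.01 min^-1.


M = Me + (M0 - Me) * e^(-k*t)
  = 12 + (28 - 12) * e^(-0.01*93)
  = 12 + 16 * e^(-0.930)
  = 12 + 16 * 0.39455
  = 12 + 6.3129
  = 18.31%


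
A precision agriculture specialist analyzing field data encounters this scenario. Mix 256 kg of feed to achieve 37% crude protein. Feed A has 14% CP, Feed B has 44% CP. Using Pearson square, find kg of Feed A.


parts_A = CP_b - target = 44 - 37 = 7
parts_B = target - CP_a = 37 - 14 = 23
total_parts = 7 + 23 = 30
Feed A = 256 * 7 / 30 = 59.73 kg
Feed B = 256 * 23 / 30 = 196.27 kg

59.73 kg


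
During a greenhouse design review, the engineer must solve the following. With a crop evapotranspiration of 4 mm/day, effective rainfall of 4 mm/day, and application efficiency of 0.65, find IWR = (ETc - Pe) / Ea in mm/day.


IWR = (ETc - Pe) / Ea
    = (4 - 4) / 0.65
    = 0 / 0.65
    = 0 mm/day


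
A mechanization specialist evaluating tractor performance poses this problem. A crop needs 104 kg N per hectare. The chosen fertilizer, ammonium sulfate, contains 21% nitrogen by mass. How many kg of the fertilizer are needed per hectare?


Rate = N_required / (N_content / 100)
     = 104 / (21 / 100)
     = 104 / 0.21
     = 495.24 kg/ha


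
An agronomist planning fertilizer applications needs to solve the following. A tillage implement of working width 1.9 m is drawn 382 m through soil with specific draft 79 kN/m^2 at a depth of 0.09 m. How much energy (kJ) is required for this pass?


E = k * d * w * L
  = 79 * 0.09 * 1.9 * 382
  = 5160.44 kJ


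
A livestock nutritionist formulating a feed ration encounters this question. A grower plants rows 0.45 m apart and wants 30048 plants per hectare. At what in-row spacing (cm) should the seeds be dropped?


spacing = 10000 / (row_sp * density)
        = 10000 / (0.45 * 30048)
        = 10000 / 13521.60
        = 0.73956 m = 73.96 cm


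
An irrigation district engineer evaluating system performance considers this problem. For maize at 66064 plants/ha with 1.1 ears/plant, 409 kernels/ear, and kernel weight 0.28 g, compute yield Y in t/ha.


Y = density * ears * kernels * kw
  = 66064 * 1.1 * 409 * 0.28 g/ha
  = 8322214.21 g/ha
  = 8322.21 kg/ha = 8.32 t/ha


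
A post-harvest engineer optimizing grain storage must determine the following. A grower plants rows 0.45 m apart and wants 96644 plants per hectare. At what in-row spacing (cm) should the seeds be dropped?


spacing = 10000 / (row_sp * density)
        = 10000 / (0.45 * 96644)
        = 10000 / 43489.80
        = 0.22994 m = 22.99 cm


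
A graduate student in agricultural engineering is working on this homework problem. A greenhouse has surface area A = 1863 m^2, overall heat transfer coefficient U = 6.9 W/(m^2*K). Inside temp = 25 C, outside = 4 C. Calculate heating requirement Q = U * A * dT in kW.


dT = 25 - (4) = 21 K
Q = U * A * dT
  = 6.9 * 1863 * 21
  = 269948.70 W = 269.95 kW


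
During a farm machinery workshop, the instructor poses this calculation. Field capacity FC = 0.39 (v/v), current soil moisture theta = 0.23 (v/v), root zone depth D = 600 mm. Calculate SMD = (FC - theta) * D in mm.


SMD = (FC - theta) * D
    = (0.39 - 0.23) * 600
    = 0.160 * 600
    = 96 mm


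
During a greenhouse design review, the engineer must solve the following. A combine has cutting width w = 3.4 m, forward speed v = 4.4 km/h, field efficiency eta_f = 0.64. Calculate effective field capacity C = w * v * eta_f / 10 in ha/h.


C = w * v * eta_f / 10
  = 3.4 * 4.4 * 0.64 / 10
  = 9.57 / 10
  = 0.96 ha/h


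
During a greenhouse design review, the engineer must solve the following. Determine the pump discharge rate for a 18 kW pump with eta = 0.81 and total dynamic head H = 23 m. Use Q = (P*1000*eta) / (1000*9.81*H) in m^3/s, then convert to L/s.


Q = (P * 1000 * eta) / (rho * g * H)
  = (18 * 1000 * 0.81) / (1000 * 9.81 * 23)
  = 14580 / 225630
  = 0.06462 m^3/s = 64.62 L/s


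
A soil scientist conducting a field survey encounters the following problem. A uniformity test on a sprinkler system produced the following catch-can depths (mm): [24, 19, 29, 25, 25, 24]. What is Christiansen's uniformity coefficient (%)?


xbar = 146 / 6 = 24.333
sum|xi - xbar| = 12
CU = 100 * (1 - 12 / (6 * 24.333))
   = 100 * (1 - 0.0822)
   = 91.78%


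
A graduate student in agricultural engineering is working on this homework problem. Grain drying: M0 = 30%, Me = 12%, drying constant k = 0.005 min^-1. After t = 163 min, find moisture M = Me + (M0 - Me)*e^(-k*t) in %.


M = Me + (M0 - Me) * e^(-k*t)
  = 12 + (30 - 12) * e^(-0.005*163)
  = 12 + 18 * e^(-0.815)
  = 12 + 18 * 0.44264
  = 12 + 7.9675
  = 19.97%


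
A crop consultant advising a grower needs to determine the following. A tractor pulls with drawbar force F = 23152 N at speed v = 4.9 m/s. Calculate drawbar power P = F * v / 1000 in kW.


P = F * v / 1000
  = 23152 * 4.9 / 1000
  = 113444.80 / 1000
  = 113.44 kW


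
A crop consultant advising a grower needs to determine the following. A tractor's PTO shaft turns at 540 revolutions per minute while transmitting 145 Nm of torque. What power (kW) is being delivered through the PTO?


P = 2*pi*n*T / 60000
  = 2*pi * 540 * 145 / 60000
  = 491973.41 / 60000
  = 8.20 kW


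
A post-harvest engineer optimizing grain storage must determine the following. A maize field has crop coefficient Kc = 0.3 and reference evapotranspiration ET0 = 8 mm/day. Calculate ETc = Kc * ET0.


ETc = Kc * ET0
    = 0.3 * 8
    = 2.40 mm/day


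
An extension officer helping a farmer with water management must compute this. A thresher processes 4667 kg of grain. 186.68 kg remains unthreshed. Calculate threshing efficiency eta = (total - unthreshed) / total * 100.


eta = (total - unthreshed) / total * 100
    = (4667 - 186.68) / 4667 * 100
    = 4480.32 / 4667 * 100
    = 96%


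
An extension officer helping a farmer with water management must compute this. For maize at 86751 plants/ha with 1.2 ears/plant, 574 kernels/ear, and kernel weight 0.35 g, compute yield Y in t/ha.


Y = density * ears * kernels * kw
  = 86751 * 1.2 * 574 * 0.35 g/ha
  = 20913931.08 g/ha
  = 20913.93 kg/ha = 20.91 t/ha


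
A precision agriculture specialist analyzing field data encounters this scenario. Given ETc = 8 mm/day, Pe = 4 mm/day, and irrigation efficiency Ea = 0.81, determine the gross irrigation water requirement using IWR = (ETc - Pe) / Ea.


IWR = (ETc - Pe) / Ea
    = (8 - 4) / 0.81
    = 4 / 0.81
    = 4.94 mm/day


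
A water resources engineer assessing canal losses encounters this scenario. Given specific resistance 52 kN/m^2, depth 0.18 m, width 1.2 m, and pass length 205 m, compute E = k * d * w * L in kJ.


E = k * d * w * L
  = 52 * 0.18 * 1.2 * 205
  = 2302.56 kJ


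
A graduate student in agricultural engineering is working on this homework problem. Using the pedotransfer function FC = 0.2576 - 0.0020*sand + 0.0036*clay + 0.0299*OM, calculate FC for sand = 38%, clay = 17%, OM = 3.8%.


FC = 0.2576 - 0.0020*38 + 0.0036*17 + 0.0299*3.8
   = 0.2576 - 0.0760 + 0.0612 + 0.1136
   = 0.3564


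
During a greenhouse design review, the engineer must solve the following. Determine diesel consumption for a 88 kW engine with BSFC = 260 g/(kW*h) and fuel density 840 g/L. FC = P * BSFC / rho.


FC = P * BSFC / rho_fuel
   = 88 * 260 / 840
   = 22880 / 840
   = 27.24 L/h


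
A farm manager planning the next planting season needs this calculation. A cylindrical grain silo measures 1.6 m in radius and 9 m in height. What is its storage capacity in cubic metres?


V = pi * r^2 * h
  = pi * 1.6^2 * 9
  = pi * 2.56 * 9
  = 72.38 m^3


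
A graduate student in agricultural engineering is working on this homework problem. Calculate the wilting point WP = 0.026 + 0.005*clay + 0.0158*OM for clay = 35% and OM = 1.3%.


WP = 0.026 + 0.005*35 + 0.0158*1.3
   = 0.026 + 0.1750 + 0.0205
   = 0.2215


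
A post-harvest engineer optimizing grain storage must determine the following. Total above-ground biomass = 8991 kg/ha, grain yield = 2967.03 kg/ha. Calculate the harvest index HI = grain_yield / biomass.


HI = grain_yield / biomass
   = 2967.03 / 8991
   = 0.33


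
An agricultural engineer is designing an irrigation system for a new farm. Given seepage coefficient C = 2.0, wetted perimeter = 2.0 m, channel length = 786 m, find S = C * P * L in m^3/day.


S = C * P * L
  = 2.0 * 2.0 * 786
  = 3144 m^3/day


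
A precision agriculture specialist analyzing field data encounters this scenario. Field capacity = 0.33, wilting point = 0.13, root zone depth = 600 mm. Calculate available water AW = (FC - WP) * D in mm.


AW = (FC - WP) * D
   = (0.33 - 0.13) * 600
   = 0.20 * 600
   = 120 mm


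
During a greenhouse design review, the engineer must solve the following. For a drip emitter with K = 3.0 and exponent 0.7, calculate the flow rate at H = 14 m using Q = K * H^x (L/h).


Q = K * H^x
  = 3.0 * 14^0.7
  = 3.0 * 6.3429
  = 19.03 L/h


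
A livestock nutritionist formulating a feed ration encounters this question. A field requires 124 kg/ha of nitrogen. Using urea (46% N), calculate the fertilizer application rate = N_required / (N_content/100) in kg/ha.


Rate = N_required / (N_content / 100)
     = 124 / (46 / 100)
     = 124 / 0.46
     = 269.57 kg/ha


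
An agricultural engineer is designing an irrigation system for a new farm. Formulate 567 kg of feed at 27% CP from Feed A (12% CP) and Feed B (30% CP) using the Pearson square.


parts_A = CP_b - target = 30 - 27 = 3
parts_B = target - CP_a = 27 - 12 = 15
total_parts = 3 + 15 = 18
Feed A = 567 * 3 / 18 = 94.50 kg
Feed B = 567 * 15 / 18 = 472.50 kg

94.50 kg


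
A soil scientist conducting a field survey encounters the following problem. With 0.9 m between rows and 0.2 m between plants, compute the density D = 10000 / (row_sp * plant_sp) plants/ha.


D = 10000 / (row_sp * plant_sp)
  = 10000 / (0.9 * 0.2)
  = 10000 / 0.1800
  = 55555.56 plants/ha


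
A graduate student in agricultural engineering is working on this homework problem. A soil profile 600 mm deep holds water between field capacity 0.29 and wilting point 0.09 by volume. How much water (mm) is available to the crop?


AW = (FC - WP) * D
   = (0.29 - 0.09) * 600
   = 0.20 * 600
   = 120 mm


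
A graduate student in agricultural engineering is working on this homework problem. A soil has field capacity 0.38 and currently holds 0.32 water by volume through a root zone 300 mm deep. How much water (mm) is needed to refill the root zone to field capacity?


SMD = (FC - theta) * D
    = (0.38 - 0.32) * 300
    = 0.060 * 300
    = 18 mm


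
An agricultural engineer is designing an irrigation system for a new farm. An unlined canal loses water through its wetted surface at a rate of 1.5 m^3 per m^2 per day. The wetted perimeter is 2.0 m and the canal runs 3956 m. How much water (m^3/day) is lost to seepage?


S = C * P * L
  = 1.5 * 2.0 * 3956
  = 11868 m^3/day


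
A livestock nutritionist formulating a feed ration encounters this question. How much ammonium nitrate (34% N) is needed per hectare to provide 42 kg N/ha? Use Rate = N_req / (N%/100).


Rate = N_required / (N_content / 100)
     = 42 / (34 / 100)
     = 42 / 0.34
     = 123.53 kg/ha


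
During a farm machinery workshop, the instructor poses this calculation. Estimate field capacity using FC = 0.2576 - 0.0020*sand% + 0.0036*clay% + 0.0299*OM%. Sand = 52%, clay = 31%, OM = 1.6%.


FC = 0.2576 - 0.0020*52 + 0.0036*31 + 0.0299*1.6
   = 0.2576 - 0.1040 + 0.1116 + 0.0478
   = 0.3130


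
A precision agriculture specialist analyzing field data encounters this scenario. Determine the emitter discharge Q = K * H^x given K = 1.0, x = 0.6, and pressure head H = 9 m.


Q = K * H^x
  = 1.0 * 9^0.6
  = 1.0 * 3.7372
  = 3.74 L/h


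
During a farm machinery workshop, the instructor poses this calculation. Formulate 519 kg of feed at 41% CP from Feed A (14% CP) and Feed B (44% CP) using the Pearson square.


parts_A = CP_b - target = 44 - 41 = 3
parts_B = target - CP_a = 41 - 14 = 27
total_parts = 3 + 27 = 30
Feed A = 519 * 3 / 30 = 51.90 kg
Feed B = 519 * 27 / 30 = 467.10 kg

51.90 kg


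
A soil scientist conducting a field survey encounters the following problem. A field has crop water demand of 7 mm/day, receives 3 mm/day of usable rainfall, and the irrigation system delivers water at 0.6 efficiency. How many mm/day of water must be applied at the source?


IWR = (ETc - Pe) / Ea
    = (7 - 3) / 0.6
    = 4 / 0.6
    = 6.67 mm/day


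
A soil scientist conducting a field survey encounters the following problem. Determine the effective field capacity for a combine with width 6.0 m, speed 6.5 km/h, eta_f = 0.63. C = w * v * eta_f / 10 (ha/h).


C = w * v * eta_f / 10
  = 6.0 * 6.5 * 0.63 / 10
  = 24.57 / 10
  = 2.46 ha/h


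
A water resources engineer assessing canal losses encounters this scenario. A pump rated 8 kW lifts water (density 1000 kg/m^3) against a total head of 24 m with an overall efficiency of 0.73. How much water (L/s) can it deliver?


Q = (P * 1000 * eta) / (rho * g * H)
  = (8 * 1000 * 0.73) / (1000 * 9.81 * 24)
  = 5840 / 235440
  = 0.02480 m^3/s = 24.80 L/s


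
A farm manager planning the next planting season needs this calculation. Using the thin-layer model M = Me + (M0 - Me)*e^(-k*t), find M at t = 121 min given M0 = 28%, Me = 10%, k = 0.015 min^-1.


M = Me + (M0 - Me) * e^(-k*t)
  = 10 + (28 - 10) * e^(-0.015*121)
  = 10 + 18 * e^(-1.815)
  = 10 + 18 * 0.16284
  = 10 + 2.9311
  = 12.93%


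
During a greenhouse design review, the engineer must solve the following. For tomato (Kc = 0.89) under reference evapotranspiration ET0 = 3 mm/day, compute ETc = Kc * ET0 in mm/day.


ETc = Kc * ET0
    = 0.89 * 3
    = 2.67 mm/day


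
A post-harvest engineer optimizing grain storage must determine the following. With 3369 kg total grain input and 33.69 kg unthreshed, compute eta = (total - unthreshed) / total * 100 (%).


eta = (total - unthreshed) / total * 100
    = (3369 - 33.69) / 3369 * 100
    = 3335.31 / 3369 * 100
    = 99%


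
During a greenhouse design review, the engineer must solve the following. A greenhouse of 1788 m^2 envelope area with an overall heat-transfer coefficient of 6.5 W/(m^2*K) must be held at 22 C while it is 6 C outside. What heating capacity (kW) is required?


dT = 22 - (6) = 16 K
Q = U * A * dT
  = 6.5 * 1788 * 16
  = 185952 W = 185.95 kW


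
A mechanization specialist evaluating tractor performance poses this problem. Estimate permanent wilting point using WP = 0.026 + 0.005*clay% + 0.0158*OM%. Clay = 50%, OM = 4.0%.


WP = 0.026 + 0.005*50 + 0.0158*4.0
   = 0.026 + 0.2500 + 0.0632
   = 0.3392


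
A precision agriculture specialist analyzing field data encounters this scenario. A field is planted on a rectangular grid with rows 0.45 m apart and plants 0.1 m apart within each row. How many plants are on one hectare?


D = 10000 / (row_sp * plant_sp)
  = 10000 / (0.45 * 0.1)
  = 10000 / 0.0450
  = 222222.22 plants/ha


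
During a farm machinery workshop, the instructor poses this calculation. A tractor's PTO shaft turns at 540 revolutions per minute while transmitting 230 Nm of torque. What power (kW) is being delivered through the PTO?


P = 2*pi*n*T / 60000
  = 2*pi * 540 * 230 / 60000
  = 780371.62 / 60000
  = 13.01 kW


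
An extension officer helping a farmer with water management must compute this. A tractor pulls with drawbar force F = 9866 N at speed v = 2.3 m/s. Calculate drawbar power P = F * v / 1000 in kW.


P = F * v / 1000
  = 9866 * 2.3 / 1000
  = 22691.80 / 1000
  = 22.69 kW


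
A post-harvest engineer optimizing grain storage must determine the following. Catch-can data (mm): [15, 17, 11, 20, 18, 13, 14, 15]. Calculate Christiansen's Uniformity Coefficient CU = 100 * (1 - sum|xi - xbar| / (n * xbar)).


xbar = 123 / 8 = 15.375
sum|xi - xbar| = 17.750
CU = 100 * (1 - 17.750 / (8 * 15.375))
   = 100 * (1 - 0.1443)
   = 85.57%


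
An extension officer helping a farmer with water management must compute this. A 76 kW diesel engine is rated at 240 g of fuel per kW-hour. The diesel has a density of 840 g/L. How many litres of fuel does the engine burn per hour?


FC = P * BSFC / rho_fuel
   = 76 * 240 / 840
   = 18240 / 840
   = 21.71 L/h


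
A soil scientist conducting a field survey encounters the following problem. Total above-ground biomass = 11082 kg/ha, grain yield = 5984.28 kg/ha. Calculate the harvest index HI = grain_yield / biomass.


HI = grain_yield / biomass
   = 5984.28 / 11082
   = 0.54


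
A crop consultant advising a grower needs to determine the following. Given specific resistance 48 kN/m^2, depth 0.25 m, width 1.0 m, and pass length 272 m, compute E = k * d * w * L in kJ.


E = k * d * w * L
  = 48 * 0.25 * 1.0 * 272
  = 3264 kJ


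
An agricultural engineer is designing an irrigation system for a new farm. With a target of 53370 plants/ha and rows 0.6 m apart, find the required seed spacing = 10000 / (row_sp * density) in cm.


spacing = 10000 / (row_sp * density)
        = 10000 / (0.6 * 53370)
        = 10000 / 32022
        = 0.31229 m = 31.23 cm


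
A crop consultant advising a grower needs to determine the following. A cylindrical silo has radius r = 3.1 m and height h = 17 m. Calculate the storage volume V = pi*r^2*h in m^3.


V = pi * r^2 * h
  = pi * 3.1^2 * 17
  = pi * 9.61 * 17
  = 513.24 m^3


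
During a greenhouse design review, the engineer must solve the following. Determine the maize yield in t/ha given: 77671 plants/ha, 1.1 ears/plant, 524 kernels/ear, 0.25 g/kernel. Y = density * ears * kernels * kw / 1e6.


Y = density * ears * kernels * kw
  = 77671 * 1.1 * 524 * 0.25 g/ha
  = 11192391.10 g/ha
  = 11192.39 kg/ha = 11.19 t/ha


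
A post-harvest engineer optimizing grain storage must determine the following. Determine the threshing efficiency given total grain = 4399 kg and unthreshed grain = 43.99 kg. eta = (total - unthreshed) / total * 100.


eta = (total - unthreshed) / total * 100
    = (4399 - 43.99) / 4399 * 100
    = 4355.01 / 4399 * 100
    = 99%


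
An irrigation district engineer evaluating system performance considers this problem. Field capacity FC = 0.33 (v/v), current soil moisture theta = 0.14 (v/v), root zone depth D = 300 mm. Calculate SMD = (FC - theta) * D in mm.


SMD = (FC - theta) * D
    = (0.33 - 0.14) * 300
    = 0.190 * 300
    = 57 mm


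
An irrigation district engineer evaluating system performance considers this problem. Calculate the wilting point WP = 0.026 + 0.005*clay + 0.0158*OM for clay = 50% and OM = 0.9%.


WP = 0.026 + 0.005*50 + 0.0158*0.9
   = 0.026 + 0.2500 + 0.0142
   = 0.2902


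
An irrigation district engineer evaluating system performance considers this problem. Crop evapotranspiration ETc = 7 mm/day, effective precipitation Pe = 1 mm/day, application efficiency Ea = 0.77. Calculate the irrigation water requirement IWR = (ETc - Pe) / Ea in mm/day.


IWR = (ETc - Pe) / Ea
    = (7 - 1) / 0.77
    = 6 / 0.77
    = 7.79 mm/day


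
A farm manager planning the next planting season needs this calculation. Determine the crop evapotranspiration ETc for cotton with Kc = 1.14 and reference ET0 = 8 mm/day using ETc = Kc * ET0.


ETc = Kc * ET0
    = 1.14 * 8
    = 9.12 mm/day


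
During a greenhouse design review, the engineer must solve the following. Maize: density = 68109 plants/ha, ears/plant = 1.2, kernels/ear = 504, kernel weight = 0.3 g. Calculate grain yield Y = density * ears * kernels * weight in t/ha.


Y = density * ears * kernels * kw
  = 68109 * 1.2 * 504 * 0.3 g/ha
  = 12357696.96 g/ha
  = 12357.70 kg/ha = 12.36 t/ha


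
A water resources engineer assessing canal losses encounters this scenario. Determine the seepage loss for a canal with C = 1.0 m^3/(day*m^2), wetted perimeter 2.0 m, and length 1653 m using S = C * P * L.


S = C * P * L
  = 1.0 * 2.0 * 1653
  = 3306 m^3/day


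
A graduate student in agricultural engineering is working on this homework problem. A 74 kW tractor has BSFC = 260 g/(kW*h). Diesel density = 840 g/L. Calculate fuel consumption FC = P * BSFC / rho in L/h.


FC = P * BSFC / rho_fuel
   = 74 * 260 / 840
   = 19240 / 840
   = 22.90 L/h


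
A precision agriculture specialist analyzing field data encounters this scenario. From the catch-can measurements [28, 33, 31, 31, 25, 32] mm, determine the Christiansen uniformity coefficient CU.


xbar = 180 / 6 = 30
sum|xi - xbar| = 14
CU = 100 * (1 - 14 / (6 * 30))
   = 100 * (1 - 0.0778)
   = 92.22%


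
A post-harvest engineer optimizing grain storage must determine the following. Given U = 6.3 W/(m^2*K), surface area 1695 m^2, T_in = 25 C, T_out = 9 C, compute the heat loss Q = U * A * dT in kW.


dT = 25 - (9) = 16 K
Q = U * A * dT
  = 6.3 * 1695 * 16
  = 170856 W = 170.86 kW


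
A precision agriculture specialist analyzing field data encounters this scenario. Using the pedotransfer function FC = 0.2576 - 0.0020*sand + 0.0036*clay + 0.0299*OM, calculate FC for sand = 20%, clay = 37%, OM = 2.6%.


FC = 0.2576 - 0.0020*20 + 0.0036*37 + 0.0299*2.6
   = 0.2576 - 0.0400 + 0.1332 + 0.0777
   = 0.4285


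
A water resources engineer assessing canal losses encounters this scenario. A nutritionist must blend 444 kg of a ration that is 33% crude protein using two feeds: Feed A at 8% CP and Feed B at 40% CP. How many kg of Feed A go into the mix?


parts_A = CP_b - target = 40 - 33 = 7
parts_B = target - CP_a = 33 - 8 = 25
total_parts = 7 + 25 = 32
Feed A = 444 * 7 / 32 = 97.13 kg
Feed B = 444 * 25 / 32 = 346.88 kg

97.13 kg


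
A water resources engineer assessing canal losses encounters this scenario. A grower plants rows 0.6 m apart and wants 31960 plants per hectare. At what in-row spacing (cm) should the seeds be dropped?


spacing = 10000 / (row_sp * density)
        = 10000 / (0.6 * 31960)
        = 10000 / 19176
        = 0.52149 m = 52.15 cm


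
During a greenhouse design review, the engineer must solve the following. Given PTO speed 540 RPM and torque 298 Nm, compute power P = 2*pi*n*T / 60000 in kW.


P = 2*pi*n*T / 60000
  = 2*pi * 540 * 298 / 60000
  = 1011090.18 / 60000
  = 16.85 kW


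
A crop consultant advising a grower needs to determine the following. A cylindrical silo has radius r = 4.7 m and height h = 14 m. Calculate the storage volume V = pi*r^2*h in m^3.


V = pi * r^2 * h
  = pi * 4.7^2 * 14
  = pi * 22.09 * 14
  = 971.57 m^3


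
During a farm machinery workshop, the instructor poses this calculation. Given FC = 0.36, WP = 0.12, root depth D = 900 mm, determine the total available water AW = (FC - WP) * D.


AW = (FC - WP) * D
   = (0.36 - 0.12) * 900
   = 0.24 * 900
   = 216 mm


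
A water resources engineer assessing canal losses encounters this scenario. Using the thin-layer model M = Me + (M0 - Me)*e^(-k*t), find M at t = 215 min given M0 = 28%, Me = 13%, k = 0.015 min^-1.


M = Me + (M0 - Me) * e^(-k*t)
  = 13 + (28 - 13) * e^(-0.015*215)
  = 13 + 15 * e^(-3.225)
  = 13 + 15 * 0.03976
  = 13 + 0.5963
  = 13.60%


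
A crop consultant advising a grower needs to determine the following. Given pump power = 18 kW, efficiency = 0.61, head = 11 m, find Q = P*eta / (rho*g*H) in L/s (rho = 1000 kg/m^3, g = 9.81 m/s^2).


Q = (P * 1000 * eta) / (rho * g * H)
  = (18 * 1000 * 0.61) / (1000 * 9.81 * 11)
  = 10980 / 107910
  = 0.10175 m^3/s = 101.75 L/s


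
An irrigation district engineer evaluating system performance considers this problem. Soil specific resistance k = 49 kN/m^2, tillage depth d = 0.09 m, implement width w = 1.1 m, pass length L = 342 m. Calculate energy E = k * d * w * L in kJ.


E = k * d * w * L
  = 49 * 0.09 * 1.1 * 342
  = 1659.04 kJ


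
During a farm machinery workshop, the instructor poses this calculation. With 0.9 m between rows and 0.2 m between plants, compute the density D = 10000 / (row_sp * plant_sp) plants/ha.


D = 10000 / (row_sp * plant_sp)
  = 10000 / (0.9 * 0.2)
  = 10000 / 0.1800
  = 55555.56 plants/ha


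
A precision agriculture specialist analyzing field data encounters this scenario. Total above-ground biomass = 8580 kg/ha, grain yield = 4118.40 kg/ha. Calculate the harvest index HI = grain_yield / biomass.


HI = grain_yield / biomass
   = 4118.40 / 8580
   = 0.48


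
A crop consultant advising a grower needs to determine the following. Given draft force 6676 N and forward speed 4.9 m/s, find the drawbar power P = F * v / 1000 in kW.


P = F * v / 1000
  = 6676 * 4.9 / 1000
  = 32712.40 / 1000
  = 32.71 kW


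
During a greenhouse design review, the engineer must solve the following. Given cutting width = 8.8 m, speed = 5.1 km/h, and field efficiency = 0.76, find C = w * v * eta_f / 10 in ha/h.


C = w * v * eta_f / 10
  = 8.8 * 5.1 * 0.76 / 10
  = 34.11 / 10
  = 3.41 ha/h


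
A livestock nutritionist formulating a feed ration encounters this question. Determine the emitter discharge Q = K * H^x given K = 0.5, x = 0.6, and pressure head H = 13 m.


Q = K * H^x
  = 0.5 * 13^0.6
  = 0.5 * 4.6598
  = 2.33 L/h


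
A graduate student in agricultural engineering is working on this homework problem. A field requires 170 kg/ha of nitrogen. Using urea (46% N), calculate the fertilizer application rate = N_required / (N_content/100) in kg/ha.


Rate = N_required / (N_content / 100)
     = 170 / (46 / 100)
     = 170 / 0.46
     = 369.57 kg/ha


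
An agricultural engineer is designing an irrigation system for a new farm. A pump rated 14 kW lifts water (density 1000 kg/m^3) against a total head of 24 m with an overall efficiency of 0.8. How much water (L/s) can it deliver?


Q = (P * 1000 * eta) / (rho * g * H)
  = (14 * 1000 * 0.8) / (1000 * 9.81 * 24)
  = 11200 / 235440
  = 0.04757 m^3/s = 47.57 L/s


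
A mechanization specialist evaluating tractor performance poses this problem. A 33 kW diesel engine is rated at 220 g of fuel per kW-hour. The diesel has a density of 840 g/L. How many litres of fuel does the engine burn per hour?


FC = P * BSFC / rho_fuel
   = 33 * 220 / 840
   = 7260 / 840
   = 8.64 L/h


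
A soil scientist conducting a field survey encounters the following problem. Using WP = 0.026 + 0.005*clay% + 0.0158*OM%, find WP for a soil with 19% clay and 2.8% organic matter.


WP = 0.026 + 0.005*19 + 0.0158*2.8
   = 0.026 + 0.0950 + 0.0442
   = 0.1652


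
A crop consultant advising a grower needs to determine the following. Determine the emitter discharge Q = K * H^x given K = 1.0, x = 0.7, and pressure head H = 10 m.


Q = K * H^x
  = 1.0 * 10^0.7
  = 1.0 * 5.0119
  = 5.01 L/h
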